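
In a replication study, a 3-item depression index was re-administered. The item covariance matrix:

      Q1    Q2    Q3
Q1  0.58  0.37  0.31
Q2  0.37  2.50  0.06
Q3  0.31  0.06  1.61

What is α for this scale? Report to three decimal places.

α = 0.360

sum of item variances = 0.58 + 2.50 + 1.61 = 4.69
Σ_{i<j} σ_ij = 0.74
Var(T) = 4.69 + 2 × 0.74 = 6.17
α = (k/(k−1))·(1 − sum of item variances/Var(T)) = (3/2)·(1 − 4.69/6.17) = 0.360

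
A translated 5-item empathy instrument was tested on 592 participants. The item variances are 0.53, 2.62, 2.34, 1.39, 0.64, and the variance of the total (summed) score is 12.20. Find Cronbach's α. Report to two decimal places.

sum of item variances = 0.53 + 2.62 + 2.34 + 1.39 + 0.64 = 7.52
α = (k/(k−1))·(1 − sum of item variances/total variance) = (5/4)·(1 − 7.52/12.20) = 0.48

Cronbach's α = 0.48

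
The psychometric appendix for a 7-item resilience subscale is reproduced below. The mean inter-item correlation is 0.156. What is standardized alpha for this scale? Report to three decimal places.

standardized alpha = 0.564

Standardized α = k·r̄ / (1 + (k−1)·r̄) = 7 × 0.156 / (1 + 6 × 0.156)
  = 1.0920 / 1.9360 = 0.564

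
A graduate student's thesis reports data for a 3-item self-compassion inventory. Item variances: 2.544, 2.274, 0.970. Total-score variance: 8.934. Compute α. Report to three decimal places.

Σσ²ᵢ = 2.544 + 2.274 + 0.970 = 5.788
α = (k/(k−1))·(1 − Σσ²ᵢ/Var(T)) = (3/2)·(1 − 5.788/8.934) = 0.528

α = 0.528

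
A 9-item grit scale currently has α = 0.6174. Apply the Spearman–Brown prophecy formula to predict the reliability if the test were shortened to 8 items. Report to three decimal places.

predicted reliability = 0.589

Length factor m = 8/9 = 0.8889
α' = m·α / (1 − (1−m)·α)
   = 8/9 × 0.6174 / (1 − (1 − 8/9) × 0.6174)
   = 0.5488 / 0.9314 = 0.589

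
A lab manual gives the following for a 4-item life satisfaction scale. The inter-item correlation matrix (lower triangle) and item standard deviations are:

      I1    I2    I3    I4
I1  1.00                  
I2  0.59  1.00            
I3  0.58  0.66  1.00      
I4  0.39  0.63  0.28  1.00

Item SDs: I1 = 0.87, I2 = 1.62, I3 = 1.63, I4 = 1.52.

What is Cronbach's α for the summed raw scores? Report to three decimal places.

Σσ²ᵢ = 0.87² + 1.62² + 1.63² + 1.52² = 8.3486
Covariances σ_ij = r_ij · s_i · s_j:
  σ(I1,I2) = 0.59 × 0.87 × 1.62 = 0.8315
  σ(I1,I3) = 0.58 × 0.87 × 1.63 = 0.8225
  σ(I1,I4) = 0.39 × 0.87 × 1.52 = 0.5157
  σ(I2,I3) = 0.66 × 1.62 × 1.63 = 1.7428
  σ(I2,I4) = 0.63 × 1.62 × 1.52 = 1.5513
  σ(I3,I4) = 0.28 × 1.63 × 1.52 = 0.6937
σ²_T = Σσ²ᵢ + 2·Σσ_ij = 8.3486 + 2 × 6.1575 = 20.6636
α = (4/3)·(1 − 8.3486/20.6636) = 0.795

Cronbach's α = 0.795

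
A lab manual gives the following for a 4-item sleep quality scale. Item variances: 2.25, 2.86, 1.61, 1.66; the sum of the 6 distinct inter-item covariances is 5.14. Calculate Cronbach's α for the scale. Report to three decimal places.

Σσᵢ² = 2.25 + 2.86 + 1.61 + 1.66 = 8.38
Sum of distinct covariances = 5.14
total variance = Σσᵢ² + 2·Σcov = 8.38 + 2 × 5.14 = 18.66
α = (4/3)·(1 − 8.38/18.66) = 0.735

α = 0.735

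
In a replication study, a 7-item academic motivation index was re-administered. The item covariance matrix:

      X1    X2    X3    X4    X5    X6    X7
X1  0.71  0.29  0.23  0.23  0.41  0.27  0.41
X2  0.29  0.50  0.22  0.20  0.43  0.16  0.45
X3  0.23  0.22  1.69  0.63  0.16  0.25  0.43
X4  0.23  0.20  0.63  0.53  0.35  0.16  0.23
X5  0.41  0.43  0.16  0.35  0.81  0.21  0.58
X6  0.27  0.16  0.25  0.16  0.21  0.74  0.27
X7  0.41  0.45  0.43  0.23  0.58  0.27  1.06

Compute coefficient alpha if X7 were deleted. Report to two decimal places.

Remaining items: X1, X2, X3, X4, X5, X6 (k = 6).
Σσᵢ² = 0.71 + 0.50 + 1.69 + 0.53 + 0.81 + 0.74 = 4.98
σ²_total = 4.98 + 2 × 4.20 = 13.38
α (item deleted) = (6/5)·(1 − 4.98/13.38) = 0.75

α = 0.75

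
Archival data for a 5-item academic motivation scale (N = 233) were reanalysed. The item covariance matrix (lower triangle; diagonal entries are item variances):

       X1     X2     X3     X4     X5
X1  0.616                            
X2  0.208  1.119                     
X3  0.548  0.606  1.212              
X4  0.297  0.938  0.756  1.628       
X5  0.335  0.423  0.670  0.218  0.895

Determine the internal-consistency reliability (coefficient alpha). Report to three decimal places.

sum of item variances = 0.616 + 1.119 + 1.212 + 1.628 + 0.895 = 5.470
Sum of off-diagonal covariances = 4.999
total variance = 5.470 + 2 × 4.999 = 15.468
α = (k/(k−1))·(1 − sum of item variances/total variance) = (5/4)·(1 − 5.470/15.468) = 0.808

coefficient alpha = 0.808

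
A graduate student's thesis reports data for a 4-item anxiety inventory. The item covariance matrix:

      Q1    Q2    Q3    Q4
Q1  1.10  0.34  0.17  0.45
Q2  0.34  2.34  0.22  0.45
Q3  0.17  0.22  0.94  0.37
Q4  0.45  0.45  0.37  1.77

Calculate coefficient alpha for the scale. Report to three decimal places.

α = 0.525

ΣVar(i) = 1.10 + 2.34 + 0.94 + 1.77 = 6.15
Sum of off-diagonal covariances = 2.00
σ²_T = 6.15 + 2 × 2.00 = 10.15
α = (k/(k−1))·(1 − ΣVar(i)/σ²_T) = (4/3)·(1 − 6.15/10.15) = 0.525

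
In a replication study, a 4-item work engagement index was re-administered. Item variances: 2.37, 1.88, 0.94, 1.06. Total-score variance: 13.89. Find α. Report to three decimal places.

α = 0.733

Σσᵢ² = 2.37 + 1.88 + 0.94 + 1.06 = 6.25
α = (k/(k−1))·(1 − Σσᵢ²/Var(T)) = (4/3)·(1 − 6.25/13.89) = 0.733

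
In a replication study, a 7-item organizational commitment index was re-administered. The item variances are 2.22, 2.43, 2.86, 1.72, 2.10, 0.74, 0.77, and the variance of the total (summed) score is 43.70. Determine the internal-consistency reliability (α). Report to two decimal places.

Σσᵢ² = 2.22 + 2.43 + 2.86 + 1.72 + 2.10 + 0.74 + 0.77 = 12.84
α = (k/(k−1))·(1 − Σσᵢ²/σ²_total) = (7/6)·(1 − 12.84/43.70) = 0.82

α = 0.82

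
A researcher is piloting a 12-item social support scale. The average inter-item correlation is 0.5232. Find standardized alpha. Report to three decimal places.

standardized alpha = 0.929

Standardized α = k·r̄ / (1 + (k−1)·r̄) = 12 × 0.5232 / (1 + 11 × 0.5232)
  = 6.2784 / 6.7552 = 0.929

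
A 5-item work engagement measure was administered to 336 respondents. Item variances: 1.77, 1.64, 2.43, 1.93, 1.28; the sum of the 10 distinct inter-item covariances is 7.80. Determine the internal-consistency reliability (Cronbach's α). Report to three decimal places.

Σσ²ᵢ = 1.77 + 1.64 + 2.43 + 1.93 + 1.28 = 9.05
Sum of distinct covariances = 7.80
Var(T) = Σσ²ᵢ + 2·Σcov = 9.05 + 2 × 7.80 = 24.65
α = (5/4)·(1 − 9.05/24.65) = 0.791

Cronbach's α = 0.791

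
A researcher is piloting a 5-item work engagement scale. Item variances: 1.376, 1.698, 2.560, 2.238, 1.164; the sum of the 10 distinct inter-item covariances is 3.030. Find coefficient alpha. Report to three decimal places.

sum of item variances = 1.376 + 1.698 + 2.560 + 2.238 + 1.164 = 9.036
Sum of distinct covariances = 3.030
Var(T) = sum of item variances + 2·Σcov = 9.036 + 2 × 3.030 = 15.096
α = (5/4)·(1 − 9.036/15.096) = 0.502

coefficient alpha = 0.502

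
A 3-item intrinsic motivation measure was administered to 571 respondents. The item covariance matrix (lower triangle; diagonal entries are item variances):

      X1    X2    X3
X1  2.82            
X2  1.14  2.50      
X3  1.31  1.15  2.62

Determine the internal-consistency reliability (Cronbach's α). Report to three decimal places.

α = 0.713

sum of item variances = 2.82 + 2.50 + 2.62 = 7.94
Σ_{i<j} σ_ij = 3.60
σ²_total = 7.94 + 2 × 3.60 = 15.14
α = (k/(k−1))·(1 − sum of item variances/σ²_total) = (3/2)·(1 − 7.94/15.14) = 0.713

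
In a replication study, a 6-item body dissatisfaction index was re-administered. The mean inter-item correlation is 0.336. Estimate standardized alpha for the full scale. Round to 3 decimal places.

Standardized α = k·r̄ / (1 + (k−1)·r̄) = 6 × 0.336 / (1 + 5 × 0.336)
  = 2.0160 / 2.6800 = 0.752

α = 0.752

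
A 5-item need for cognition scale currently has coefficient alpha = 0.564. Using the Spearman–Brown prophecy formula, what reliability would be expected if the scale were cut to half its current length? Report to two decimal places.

predicted reliability = 0.39

Length factor m = 1/2
α' = m·α / (1 − (1−m)·α)
   = 1/2 × 0.564 / (1 − (1 − 1/2) × 0.564)
   = 0.2820 / 0.7180 = 0.39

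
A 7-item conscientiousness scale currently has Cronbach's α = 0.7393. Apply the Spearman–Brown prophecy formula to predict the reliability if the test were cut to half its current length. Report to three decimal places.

Length factor m = 1/2
α' = m·α / (1 − (1−m)·α)
   = 1/2 × 0.7393 / (1 − (1 − 1/2) × 0.7393)
   = 0.3696 / 0.6303 = 0.586

predicted reliability = 0.586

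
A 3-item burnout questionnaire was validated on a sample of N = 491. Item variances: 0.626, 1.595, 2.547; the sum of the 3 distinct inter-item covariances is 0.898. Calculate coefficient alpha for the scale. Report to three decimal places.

coefficient alpha = 0.410

sum of item variances = 0.626 + 1.595 + 2.547 = 4.768
Sum of distinct covariances = 0.898
σ²_total = sum of item variances + 2·Σcov = 4.768 + 2 × 0.898 = 6.564
α = (3/2)·(1 − 4.768/6.564) = 0.410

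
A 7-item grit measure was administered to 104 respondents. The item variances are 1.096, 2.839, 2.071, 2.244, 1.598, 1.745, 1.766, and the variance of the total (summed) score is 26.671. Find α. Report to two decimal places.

α = 0.58

ΣVar(i) = 1.096 + 2.839 + 2.071 + 2.244 + 1.598 + 1.745 + 1.766 = 13.359
α = (k/(k−1))·(1 − ΣVar(i)/Var(T)) = (7/6)·(1 − 13.359/26.671) = 0.58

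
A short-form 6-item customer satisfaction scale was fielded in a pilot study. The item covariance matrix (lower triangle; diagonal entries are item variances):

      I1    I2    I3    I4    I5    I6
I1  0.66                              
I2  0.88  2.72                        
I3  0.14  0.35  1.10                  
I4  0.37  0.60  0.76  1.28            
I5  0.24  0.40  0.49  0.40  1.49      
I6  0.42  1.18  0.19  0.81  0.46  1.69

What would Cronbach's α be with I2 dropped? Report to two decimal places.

Remaining items: I1, I3, I4, I5, I6 (k = 5).
Σσ²ᵢ = 0.66 + 1.10 + 1.28 + 1.49 + 1.69 = 6.22
σ²_T = 6.22 + 2 × 4.28 = 14.78
α (item deleted) = (5/4)·(1 − 6.22/14.78) = 0.72

Cronbach's α = 0.72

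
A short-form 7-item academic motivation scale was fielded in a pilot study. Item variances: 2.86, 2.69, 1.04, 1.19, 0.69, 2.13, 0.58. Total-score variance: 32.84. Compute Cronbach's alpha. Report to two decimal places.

sum of item variances = 2.86 + 2.69 + 1.04 + 1.19 + 0.69 + 2.13 + 0.58 = 11.18
α = (k/(k−1))·(1 − sum of item variances/Var(T)) = (7/6)·(1 − 11.18/32.84) = 0.77

α = 0.77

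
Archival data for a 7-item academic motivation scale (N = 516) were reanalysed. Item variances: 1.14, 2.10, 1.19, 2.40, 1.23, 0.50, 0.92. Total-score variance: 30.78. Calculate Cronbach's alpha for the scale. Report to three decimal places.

sum of item variances = 1.14 + 2.10 + 1.19 + 2.40 + 1.23 + 0.50 + 0.92 = 9.48
α = (k/(k−1))·(1 − sum of item variances/total variance) = (7/6)·(1 − 9.48/30.78) = 0.807

α = 0.807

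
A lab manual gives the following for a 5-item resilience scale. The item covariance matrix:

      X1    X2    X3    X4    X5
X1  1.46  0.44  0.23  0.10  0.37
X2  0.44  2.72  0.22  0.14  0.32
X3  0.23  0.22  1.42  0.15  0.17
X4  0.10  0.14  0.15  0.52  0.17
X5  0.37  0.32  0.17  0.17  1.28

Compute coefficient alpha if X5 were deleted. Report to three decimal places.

α = 0.393

Remaining items: X1, X2, X3, X4 (k = 4).
Σσ²ᵢ = 1.46 + 2.72 + 1.42 + 0.52 = 6.12
σ²_T = 6.12 + 2 × 1.28 = 8.68
α (item deleted) = (4/3)·(1 − 6.12/8.68) = 0.393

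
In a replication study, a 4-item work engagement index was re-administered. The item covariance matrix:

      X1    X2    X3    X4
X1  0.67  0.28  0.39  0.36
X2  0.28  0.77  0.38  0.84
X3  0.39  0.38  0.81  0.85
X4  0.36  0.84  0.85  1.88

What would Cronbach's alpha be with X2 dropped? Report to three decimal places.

Remaining items: X1, X3, X4 (k = 3).
ΣVar(i) = 0.67 + 0.81 + 1.88 = 3.36
σ²_T = 3.36 + 2 × 1.60 = 6.56
α (item deleted) = (3/2)·(1 − 3.36/6.56) = 0.732

Cronbach's alpha = 0.732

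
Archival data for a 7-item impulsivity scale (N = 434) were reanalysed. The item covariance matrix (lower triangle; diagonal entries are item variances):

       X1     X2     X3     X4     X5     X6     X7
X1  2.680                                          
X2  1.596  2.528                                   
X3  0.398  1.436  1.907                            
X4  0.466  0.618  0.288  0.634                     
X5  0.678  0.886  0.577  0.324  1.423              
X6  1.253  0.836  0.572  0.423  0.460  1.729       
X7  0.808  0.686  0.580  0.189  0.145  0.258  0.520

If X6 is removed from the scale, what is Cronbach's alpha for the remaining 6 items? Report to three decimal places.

Remaining items: X1, X2, X3, X4, X5, X7 (k = 6).
Σσ²ᵢ = 2.680 + 2.528 + 1.907 + 0.634 + 1.423 + 0.520 = 9.692
σ²_T = 9.692 + 2 × 9.675 = 29.042
α (item deleted) = (6/5)·(1 − 9.692/29.042) = 0.800

Cronbach's alpha = 0.800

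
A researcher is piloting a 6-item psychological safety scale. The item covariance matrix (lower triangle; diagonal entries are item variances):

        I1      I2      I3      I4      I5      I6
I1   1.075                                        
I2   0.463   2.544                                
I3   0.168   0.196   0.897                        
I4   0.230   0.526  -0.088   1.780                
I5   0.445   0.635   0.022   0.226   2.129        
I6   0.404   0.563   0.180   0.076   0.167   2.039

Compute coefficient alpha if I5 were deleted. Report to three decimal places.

coefficient alpha = 0.493

Remaining items: I1, I2, I3, I4, I6 (k = 5).
ΣVar(i) = 1.075 + 2.544 + 0.897 + 1.780 + 2.039 = 8.335
total variance = 8.335 + 2 × 2.718 = 13.771
α (item deleted) = (5/4)·(1 − 8.335/13.771) = 0.493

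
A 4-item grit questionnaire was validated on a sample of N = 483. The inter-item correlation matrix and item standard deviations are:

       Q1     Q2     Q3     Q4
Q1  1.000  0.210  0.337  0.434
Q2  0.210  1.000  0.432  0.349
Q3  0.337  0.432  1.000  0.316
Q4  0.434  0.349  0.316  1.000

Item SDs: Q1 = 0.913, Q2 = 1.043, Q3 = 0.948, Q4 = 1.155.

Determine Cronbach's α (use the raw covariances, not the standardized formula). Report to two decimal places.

Σσ²ᵢ = 0.913² + 1.043² + 0.948² + 1.155² = 4.1541
Covariances σ_ij = r_ij · s_i · s_j:
  σ(Q1,Q2) = 0.210 × 0.913 × 1.043 = 0.2000
  σ(Q1,Q3) = 0.337 × 0.913 × 0.948 = 0.2917
  σ(Q1,Q4) = 0.434 × 0.913 × 1.155 = 0.4577
  σ(Q2,Q3) = 0.432 × 1.043 × 0.948 = 0.4271
  σ(Q2,Q4) = 0.349 × 1.043 × 1.155 = 0.4204
  σ(Q3,Q4) = 0.316 × 0.948 × 1.155 = 0.3460
σ²_T = Σσ²ᵢ + 2·Σσ_ij = 4.1541 + 2 × 2.1429 = 8.4399
α = (4/3)·(1 − 4.1541/8.4399) = 0.68

α = 0.68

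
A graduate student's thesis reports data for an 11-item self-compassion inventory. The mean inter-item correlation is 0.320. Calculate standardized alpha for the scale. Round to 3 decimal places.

standardized alpha = 0.838

Standardized α = k·r̄ / (1 + (k−1)·r̄) = 11 × 0.320 / (1 + 10 × 0.320)
  = 3.5200 / 4.2000 = 0.838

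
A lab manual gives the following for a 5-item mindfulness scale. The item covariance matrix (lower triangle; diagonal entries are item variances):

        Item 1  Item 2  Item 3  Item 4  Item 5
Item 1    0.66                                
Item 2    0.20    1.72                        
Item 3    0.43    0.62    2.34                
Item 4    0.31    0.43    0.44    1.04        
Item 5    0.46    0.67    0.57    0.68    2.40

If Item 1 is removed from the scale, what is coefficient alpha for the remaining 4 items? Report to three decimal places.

α = 0.635

Remaining items: Item 2, Item 3, Item 4, Item 5 (k = 4).
ΣVar(i) = 1.72 + 2.34 + 1.04 + 2.40 = 7.50
total variance = 7.50 + 2 × 3.41 = 14.32
α (item deleted) = (4/3)·(1 − 7.50/14.32) = 0.635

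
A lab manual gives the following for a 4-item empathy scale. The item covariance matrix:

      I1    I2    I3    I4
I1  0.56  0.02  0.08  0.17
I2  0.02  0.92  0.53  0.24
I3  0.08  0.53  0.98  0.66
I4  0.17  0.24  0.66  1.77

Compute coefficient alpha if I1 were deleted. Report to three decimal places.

coefficient alpha = 0.657

Remaining items: I2, I3, I4 (k = 3).
Σσ²ᵢ = 0.92 + 0.98 + 1.77 = 3.67
σ²_T = 3.67 + 2 × 1.43 = 6.53
α (item deleted) = (3/2)·(1 − 3.67/6.53) = 0.657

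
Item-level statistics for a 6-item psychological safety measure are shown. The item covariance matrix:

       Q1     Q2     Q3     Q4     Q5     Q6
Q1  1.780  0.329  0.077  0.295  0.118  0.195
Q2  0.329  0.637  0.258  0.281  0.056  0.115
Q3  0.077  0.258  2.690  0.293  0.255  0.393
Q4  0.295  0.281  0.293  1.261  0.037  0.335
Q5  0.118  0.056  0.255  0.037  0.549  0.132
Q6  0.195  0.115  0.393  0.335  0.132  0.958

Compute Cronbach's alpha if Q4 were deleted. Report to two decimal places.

α = 0.46

Remaining items: Q1, Q2, Q3, Q5, Q6 (k = 5).
ΣVar(i) = 1.780 + 0.637 + 2.690 + 0.549 + 0.958 = 6.614
σ²_T = 6.614 + 2 × 1.928 = 10.470
α (item deleted) = (5/4)·(1 − 6.614/10.470) = 0.46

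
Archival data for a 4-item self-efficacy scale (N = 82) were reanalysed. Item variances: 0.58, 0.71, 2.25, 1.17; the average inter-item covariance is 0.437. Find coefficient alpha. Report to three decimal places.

α = 0.702

Σσ²ᵢ = 0.58 + 0.71 + 2.25 + 1.17 = 4.71
Sum of the 6 distinct covariances = 6 × 0.437 = 2.622
σ²_total = Σσ²ᵢ + 2·Σcov = 4.71 + 2 × 2.622 = 9.954
α = (4/3)·(1 − 4.71/9.954) = 0.702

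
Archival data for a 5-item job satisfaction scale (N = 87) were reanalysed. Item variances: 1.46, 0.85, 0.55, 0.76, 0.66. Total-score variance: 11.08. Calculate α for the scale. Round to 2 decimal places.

Σσ²ᵢ = 1.46 + 0.85 + 0.55 + 0.76 + 0.66 = 4.28
α = (k/(k−1))·(1 − Σσ²ᵢ/σ²_T) = (5/4)·(1 − 4.28/11.08) = 0.77

α = 0.77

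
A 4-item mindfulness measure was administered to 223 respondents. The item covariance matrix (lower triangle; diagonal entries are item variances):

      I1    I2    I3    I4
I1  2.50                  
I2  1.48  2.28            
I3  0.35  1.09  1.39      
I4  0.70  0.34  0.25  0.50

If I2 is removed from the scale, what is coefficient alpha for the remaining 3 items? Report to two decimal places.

Remaining items: I1, I3, I4 (k = 3).
sum of item variances = 2.50 + 1.39 + 0.50 = 4.39
σ²_T = 4.39 + 2 × 1.30 = 6.99
α (item deleted) = (3/2)·(1 − 4.39/6.99) = 0.56

α = 0.56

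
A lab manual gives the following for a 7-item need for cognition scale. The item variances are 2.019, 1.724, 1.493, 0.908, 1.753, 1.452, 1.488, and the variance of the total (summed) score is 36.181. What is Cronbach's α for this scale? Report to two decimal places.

α = 0.82

Σσᵢ² = 2.019 + 1.724 + 1.493 + 0.908 + 1.753 + 1.452 + 1.488 = 10.837
α = (k/(k−1))·(1 − Σσᵢ²/Var(T)) = (7/6)·(1 − 10.837/36.181) = 0.82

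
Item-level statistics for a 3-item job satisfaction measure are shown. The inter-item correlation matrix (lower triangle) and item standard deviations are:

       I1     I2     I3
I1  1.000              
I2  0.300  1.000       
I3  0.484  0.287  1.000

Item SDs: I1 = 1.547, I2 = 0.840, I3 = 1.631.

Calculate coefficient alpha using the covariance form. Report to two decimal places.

Σσ²ᵢ = 1.547² + 0.840² + 1.631² = 5.7590
Covariances σ_ij = r_ij · s_i · s_j:
  σ(I1,I2) = 0.300 × 1.547 × 0.840 = 0.3898
  σ(I1,I3) = 0.484 × 1.547 × 1.631 = 1.2212
  σ(I2,I3) = 0.287 × 0.840 × 1.631 = 0.3932
σ²_T = Σσ²ᵢ + 2·Σσ_ij = 5.7590 + 2 × 2.0042 = 9.7674
α = (3/2)·(1 − 5.7590/9.7674) = 0.62

coefficient alpha = 0.62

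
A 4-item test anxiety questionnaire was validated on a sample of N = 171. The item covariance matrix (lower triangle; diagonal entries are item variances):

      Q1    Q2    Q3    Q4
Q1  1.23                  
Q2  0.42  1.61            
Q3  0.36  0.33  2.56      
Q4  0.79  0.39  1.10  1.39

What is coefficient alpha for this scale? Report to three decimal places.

α = 0.666

ΣVar(i) = 1.23 + 1.61 + 2.56 + 1.39 = 6.79
Σ_{i<j} σ_ij = 3.39
σ²_T = 6.79 + 2 × 3.39 = 13.57
α = (k/(k−1))·(1 − ΣVar(i)/σ²_T) = (4/3)·(1 − 6.79/13.57) = 0.666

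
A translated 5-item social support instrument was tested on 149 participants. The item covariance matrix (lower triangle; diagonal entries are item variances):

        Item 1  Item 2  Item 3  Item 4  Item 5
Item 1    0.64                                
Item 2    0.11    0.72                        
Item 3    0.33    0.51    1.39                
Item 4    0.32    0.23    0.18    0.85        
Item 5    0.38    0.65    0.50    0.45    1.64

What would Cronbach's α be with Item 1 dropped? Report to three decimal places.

Cronbach's α = 0.697

Remaining items: Item 2, Item 3, Item 4, Item 5 (k = 4).
sum of item variances = 0.72 + 1.39 + 0.85 + 1.64 = 4.60
total variance = 4.60 + 2 × 2.52 = 9.64
α (item deleted) = (4/3)·(1 − 4.60/9.64) = 0.697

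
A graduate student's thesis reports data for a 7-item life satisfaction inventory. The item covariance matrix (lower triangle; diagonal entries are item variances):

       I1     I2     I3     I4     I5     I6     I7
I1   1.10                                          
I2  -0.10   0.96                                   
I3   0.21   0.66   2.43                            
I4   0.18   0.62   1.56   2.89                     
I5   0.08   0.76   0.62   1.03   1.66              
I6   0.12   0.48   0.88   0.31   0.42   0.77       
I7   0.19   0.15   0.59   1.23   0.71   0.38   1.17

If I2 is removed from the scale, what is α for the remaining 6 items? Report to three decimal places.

α = 0.755

Remaining items: I1, I3, I4, I5, I6, I7 (k = 6).
sum of item variances = 1.10 + 2.43 + 2.89 + 1.66 + 0.77 + 1.17 = 10.02
total variance = 10.02 + 2 × 8.51 = 27.04
α (item deleted) = (6/5)·(1 − 10.02/27.04) = 0.755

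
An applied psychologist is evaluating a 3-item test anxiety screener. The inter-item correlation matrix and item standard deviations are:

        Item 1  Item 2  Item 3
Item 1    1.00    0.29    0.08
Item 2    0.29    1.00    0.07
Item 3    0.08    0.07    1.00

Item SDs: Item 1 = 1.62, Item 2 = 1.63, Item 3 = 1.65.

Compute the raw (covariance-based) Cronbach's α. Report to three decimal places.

Σσ²ᵢ = 1.62² + 1.63² + 1.65² = 8.0038
Covariances σ_ij = r_ij · s_i · s_j:
  σ(Item 1,Item 2) = 0.29 × 1.62 × 1.63 = 0.7658
  σ(Item 1,Item 3) = 0.08 × 1.62 × 1.65 = 0.2138
  σ(Item 2,Item 3) = 0.07 × 1.63 × 1.65 = 0.1883
σ²_T = Σσ²ᵢ + 2·Σσ_ij = 8.0038 + 2 × 1.1679 = 10.3396
α = (3/2)·(1 − 8.0038/10.3396) = 0.339

Cronbach's α = 0.339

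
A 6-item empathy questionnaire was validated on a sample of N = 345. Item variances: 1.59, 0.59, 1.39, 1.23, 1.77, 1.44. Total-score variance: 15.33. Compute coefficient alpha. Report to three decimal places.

Σσ²ᵢ = 1.59 + 0.59 + 1.39 + 1.23 + 1.77 + 1.44 = 8.01
α = (k/(k−1))·(1 − Σσ²ᵢ/total variance) = (6/5)·(1 − 8.01/15.33) = 0.573

coefficient alpha = 0.573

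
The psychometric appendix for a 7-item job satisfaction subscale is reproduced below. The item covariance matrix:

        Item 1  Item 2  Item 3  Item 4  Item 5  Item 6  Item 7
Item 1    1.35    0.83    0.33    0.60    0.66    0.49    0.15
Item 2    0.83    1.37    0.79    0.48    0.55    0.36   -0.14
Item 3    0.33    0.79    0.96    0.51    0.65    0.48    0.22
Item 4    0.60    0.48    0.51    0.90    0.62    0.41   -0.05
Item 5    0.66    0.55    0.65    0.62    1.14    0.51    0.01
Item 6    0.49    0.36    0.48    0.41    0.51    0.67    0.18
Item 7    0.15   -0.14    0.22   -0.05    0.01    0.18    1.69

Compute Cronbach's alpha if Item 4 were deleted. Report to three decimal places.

Cronbach's alpha = 0.754

Remaining items: Item 1, Item 2, Item 3, Item 5, Item 6, Item 7 (k = 6).
Σσᵢ² = 1.35 + 1.37 + 0.96 + 1.14 + 0.67 + 1.69 = 7.18
σ²_T = 7.18 + 2 × 6.07 = 19.32
α (item deleted) = (6/5)·(1 − 7.18/19.32) = 0.754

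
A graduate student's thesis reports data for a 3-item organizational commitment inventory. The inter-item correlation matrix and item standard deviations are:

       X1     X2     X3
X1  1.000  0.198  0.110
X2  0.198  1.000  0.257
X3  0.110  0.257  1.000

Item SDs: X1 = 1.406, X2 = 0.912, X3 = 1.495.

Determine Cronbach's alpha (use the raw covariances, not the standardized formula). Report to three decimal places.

Σσ²ᵢ = 1.406² + 0.912² + 1.495² = 5.0436
Covariances σ_ij = r_ij · s_i · s_j:
  σ(X1,X2) = 0.198 × 1.406 × 0.912 = 0.2539
  σ(X1,X3) = 0.110 × 1.406 × 1.495 = 0.2312
  σ(X2,X3) = 0.257 × 0.912 × 1.495 = 0.3504
σ²_T = Σσ²ᵢ + 2·Σσ_ij = 5.0436 + 2 × 0.8355 = 6.7146
α = (3/2)·(1 − 5.0436/6.7146) = 0.373

Cronbach's alpha = 0.373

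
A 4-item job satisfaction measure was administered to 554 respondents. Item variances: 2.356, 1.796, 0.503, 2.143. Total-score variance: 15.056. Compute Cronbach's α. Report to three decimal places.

ΣVar(i) = 2.356 + 1.796 + 0.503 + 2.143 = 6.798
α = (k/(k−1))·(1 − ΣVar(i)/Var(T)) = (4/3)·(1 − 6.798/15.056) = 0.731

Cronbach's α = 0.731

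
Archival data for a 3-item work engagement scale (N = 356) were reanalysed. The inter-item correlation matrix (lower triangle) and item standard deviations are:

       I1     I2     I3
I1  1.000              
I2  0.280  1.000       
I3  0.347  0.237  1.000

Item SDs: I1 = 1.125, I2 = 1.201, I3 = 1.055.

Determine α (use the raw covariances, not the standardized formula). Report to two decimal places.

α = 0.55

Σσ²ᵢ = 1.125² + 1.201² + 1.055² = 3.8211
Covariances σ_ij = r_ij · s_i · s_j:
  σ(I1,I2) = 0.280 × 1.125 × 1.201 = 0.3783
  σ(I1,I3) = 0.347 × 1.125 × 1.055 = 0.4118
  σ(I2,I3) = 0.237 × 1.201 × 1.055 = 0.3003
σ²_T = Σσ²ᵢ + 2·Σσ_ij = 3.8211 + 2 × 1.0904 = 6.0019
α = (3/2)·(1 − 3.8211/6.0019) = 0.55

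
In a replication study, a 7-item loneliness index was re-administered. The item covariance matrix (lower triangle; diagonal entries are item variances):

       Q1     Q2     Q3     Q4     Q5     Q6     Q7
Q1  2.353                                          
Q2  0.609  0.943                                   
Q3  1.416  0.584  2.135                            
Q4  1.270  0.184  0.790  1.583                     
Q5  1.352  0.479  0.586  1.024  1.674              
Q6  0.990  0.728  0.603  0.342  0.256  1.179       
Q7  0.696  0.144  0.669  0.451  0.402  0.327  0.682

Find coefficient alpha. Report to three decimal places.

sum of item variances = 2.353 + 0.943 + 2.135 + 1.583 + 1.674 + 1.179 + 0.682 = 10.549
Sum of off-diagonal covariances = 13.902
σ²_total = 10.549 + 2 × 13.902 = 38.353
α = (k/(k−1))·(1 − sum of item variances/σ²_total) = (7/6)·(1 − 10.549/38.353) = 0.846

α = 0.846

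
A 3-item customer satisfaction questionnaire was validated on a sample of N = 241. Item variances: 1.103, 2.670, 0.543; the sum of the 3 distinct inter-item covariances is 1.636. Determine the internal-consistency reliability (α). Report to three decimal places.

α = 0.647

sum of item variances = 1.103 + 2.670 + 0.543 = 4.316
Sum of distinct covariances = 1.636
σ²_T = sum of item variances + 2·Σcov = 4.316 + 2 × 1.636 = 7.588
α = (3/2)·(1 − 4.316/7.588) = 0.647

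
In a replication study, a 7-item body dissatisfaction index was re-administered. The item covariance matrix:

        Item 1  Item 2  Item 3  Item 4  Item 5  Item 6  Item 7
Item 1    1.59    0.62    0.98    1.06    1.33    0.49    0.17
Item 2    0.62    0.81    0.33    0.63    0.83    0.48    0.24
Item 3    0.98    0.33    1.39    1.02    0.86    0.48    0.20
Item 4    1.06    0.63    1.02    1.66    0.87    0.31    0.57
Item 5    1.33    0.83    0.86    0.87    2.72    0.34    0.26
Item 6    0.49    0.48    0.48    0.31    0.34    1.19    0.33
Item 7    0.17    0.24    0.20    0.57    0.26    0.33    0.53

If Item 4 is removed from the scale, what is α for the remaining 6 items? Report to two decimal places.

α = 0.79

Remaining items: Item 1, Item 2, Item 3, Item 5, Item 6, Item 7 (k = 6).
sum of item variances = 1.59 + 0.81 + 1.39 + 2.72 + 1.19 + 0.53 = 8.23
σ²_T = 8.23 + 2 × 7.94 = 24.11
α (item deleted) = (6/5)·(1 − 8.23/24.11) = 0.79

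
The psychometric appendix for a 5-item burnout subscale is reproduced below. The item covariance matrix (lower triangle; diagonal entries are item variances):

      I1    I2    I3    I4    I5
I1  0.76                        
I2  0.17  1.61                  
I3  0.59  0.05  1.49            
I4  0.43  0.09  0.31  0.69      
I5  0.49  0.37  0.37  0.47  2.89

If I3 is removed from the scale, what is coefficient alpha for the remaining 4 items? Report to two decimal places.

coefficient alpha = 0.54

Remaining items: I1, I2, I4, I5 (k = 4).
Σσ²ᵢ = 0.76 + 1.61 + 0.69 + 2.89 = 5.95
σ²_T = 5.95 + 2 × 2.02 = 9.99
α (item deleted) = (4/3)·(1 − 5.95/9.99) = 0.54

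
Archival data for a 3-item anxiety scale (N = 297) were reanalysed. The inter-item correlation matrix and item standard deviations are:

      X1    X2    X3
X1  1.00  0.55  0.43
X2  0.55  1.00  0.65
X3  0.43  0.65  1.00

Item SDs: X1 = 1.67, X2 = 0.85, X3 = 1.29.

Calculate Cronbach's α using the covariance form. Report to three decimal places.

Cronbach's α = 0.725

Σσ²ᵢ = 1.67² + 0.85² + 1.29² = 5.1755
Covariances σ_ij = r_ij · s_i · s_j:
  σ(X1,X2) = 0.55 × 1.67 × 0.85 = 0.7807
  σ(X1,X3) = 0.43 × 1.67 × 1.29 = 0.9263
  σ(X2,X3) = 0.65 × 0.85 × 1.29 = 0.7127
σ²_T = Σσ²ᵢ + 2·Σσ_ij = 5.1755 + 2 × 2.4197 = 10.0149
α = (3/2)·(1 − 5.1755/10.0149) = 0.725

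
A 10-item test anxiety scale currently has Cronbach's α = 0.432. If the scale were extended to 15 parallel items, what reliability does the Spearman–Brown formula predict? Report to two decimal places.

Length factor m = 15/10 = 1.5000
α' = m·α / (1 + (m−1)·α)
   = 15/10 × 0.432 / (1 + (15/10 − 1) × 0.432)
   = 0.6480 / 1.2160 = 0.53

predicted reliability = 0.53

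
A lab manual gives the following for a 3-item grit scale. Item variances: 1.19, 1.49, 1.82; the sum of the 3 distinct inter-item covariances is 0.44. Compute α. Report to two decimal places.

sum of item variances = 1.19 + 1.49 + 1.82 = 4.50
Sum of distinct covariances = 0.44
σ²_T = sum of item variances + 2·Σcov = 4.50 + 2 × 0.44 = 5.38
α = (3/2)·(1 − 4.50/5.38) = 0.25

α = 0.25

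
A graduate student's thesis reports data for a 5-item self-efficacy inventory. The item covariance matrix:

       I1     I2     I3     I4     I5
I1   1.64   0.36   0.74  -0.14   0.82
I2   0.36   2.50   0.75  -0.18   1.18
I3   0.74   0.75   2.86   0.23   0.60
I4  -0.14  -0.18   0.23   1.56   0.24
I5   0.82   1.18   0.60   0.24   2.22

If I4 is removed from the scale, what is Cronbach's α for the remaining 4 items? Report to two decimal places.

Remaining items: I1, I2, I3, I5 (k = 4).
Σσ²ᵢ = 1.64 + 2.50 + 2.86 + 2.22 = 9.22
σ²_T = 9.22 + 2 × 4.45 = 18.12
α (item deleted) = (4/3)·(1 − 9.22/18.12) = 0.65

α = 0.65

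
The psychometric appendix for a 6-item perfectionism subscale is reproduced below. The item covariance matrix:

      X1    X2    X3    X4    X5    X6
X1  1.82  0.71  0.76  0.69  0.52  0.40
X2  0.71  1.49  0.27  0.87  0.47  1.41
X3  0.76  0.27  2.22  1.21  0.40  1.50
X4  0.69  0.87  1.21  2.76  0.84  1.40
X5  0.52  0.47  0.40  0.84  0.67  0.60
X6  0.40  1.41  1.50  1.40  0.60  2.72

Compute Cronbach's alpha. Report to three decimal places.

Σσ²ᵢ = 1.82 + 1.49 + 2.22 + 2.76 + 0.67 + 2.72 = 11.68
Sum of off-diagonal covariances = 12.05
total variance = 11.68 + 2 × 12.05 = 35.78
α = (k/(k−1))·(1 − Σσ²ᵢ/total variance) = (6/5)·(1 − 11.68/35.78) = 0.808

α = 0.808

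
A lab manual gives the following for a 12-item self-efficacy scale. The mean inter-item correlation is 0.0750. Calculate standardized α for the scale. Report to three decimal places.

α = 0.493

Standardized α = k·r̄ / (1 + (k−1)·r̄) = 12 × 0.0750 / (1 + 11 × 0.0750)
  = 0.9000 / 1.8250 = 0.493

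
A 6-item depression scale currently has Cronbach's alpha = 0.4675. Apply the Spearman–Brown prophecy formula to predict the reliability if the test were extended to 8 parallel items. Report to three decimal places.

Length factor m = 8/6 = 1.3333
α' = m·α / (1 + (m−1)·α)
   = 8/6 × 0.4675 / (1 + (8/6 − 1) × 0.4675)
   = 0.6233 / 1.1558 = 0.539

predicted reliability = 0.539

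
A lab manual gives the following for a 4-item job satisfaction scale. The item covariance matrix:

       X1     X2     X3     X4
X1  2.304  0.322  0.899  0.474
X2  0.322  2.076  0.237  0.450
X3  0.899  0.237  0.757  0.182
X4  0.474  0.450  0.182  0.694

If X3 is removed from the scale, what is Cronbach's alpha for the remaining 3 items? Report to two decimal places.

Remaining items: X1, X2, X4 (k = 3).
ΣVar(i) = 2.304 + 2.076 + 0.694 = 5.074
σ²_total = 5.074 + 2 × 1.246 = 7.566
α (item deleted) = (3/2)·(1 − 5.074/7.566) = 0.49

Cronbach's alpha = 0.49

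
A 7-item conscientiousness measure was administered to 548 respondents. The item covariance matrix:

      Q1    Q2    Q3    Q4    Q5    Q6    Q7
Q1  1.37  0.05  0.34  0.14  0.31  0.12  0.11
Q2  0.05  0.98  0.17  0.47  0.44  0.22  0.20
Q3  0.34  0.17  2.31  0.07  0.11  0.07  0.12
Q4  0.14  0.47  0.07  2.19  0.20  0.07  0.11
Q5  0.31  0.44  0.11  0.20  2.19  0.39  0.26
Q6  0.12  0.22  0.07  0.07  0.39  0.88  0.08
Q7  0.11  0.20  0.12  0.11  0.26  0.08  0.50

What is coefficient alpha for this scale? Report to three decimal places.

ΣVar(i) = 1.37 + 0.98 + 2.31 + 2.19 + 2.19 + 0.88 + 0.50 = 10.42
Σ_{i<j} σ_ij = 4.05
total variance = 10.42 + 2 × 4.05 = 18.52
α = (k/(k−1))·(1 − ΣVar(i)/total variance) = (7/6)·(1 − 10.42/18.52) = 0.510

coefficient alpha = 0.510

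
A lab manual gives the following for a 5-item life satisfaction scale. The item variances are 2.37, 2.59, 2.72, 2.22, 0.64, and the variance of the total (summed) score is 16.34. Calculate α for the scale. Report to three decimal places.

sum of item variances = 2.37 + 2.59 + 2.72 + 2.22 + 0.64 = 10.54
α = (k/(k−1))·(1 − sum of item variances/σ²_T) = (5/4)·(1 − 10.54/16.34) = 0.444

α = 0.444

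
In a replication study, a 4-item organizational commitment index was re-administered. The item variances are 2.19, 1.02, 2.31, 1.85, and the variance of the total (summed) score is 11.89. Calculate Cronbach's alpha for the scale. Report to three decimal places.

α = 0.507

ΣVar(i) = 2.19 + 1.02 + 2.31 + 1.85 = 7.37
α = (k/(k−1))·(1 − ΣVar(i)/total variance) = (4/3)·(1 − 7.37/11.89) = 0.507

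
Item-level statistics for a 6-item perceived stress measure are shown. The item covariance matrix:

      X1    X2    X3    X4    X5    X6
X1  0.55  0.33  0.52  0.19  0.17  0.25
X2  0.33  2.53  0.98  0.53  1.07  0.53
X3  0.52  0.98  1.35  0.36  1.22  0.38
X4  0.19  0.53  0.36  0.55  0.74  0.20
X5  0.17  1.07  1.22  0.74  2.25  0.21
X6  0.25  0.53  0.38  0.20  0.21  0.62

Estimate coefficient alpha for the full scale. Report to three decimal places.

Σσ²ᵢ = 0.55 + 2.53 + 1.35 + 0.55 + 2.25 + 0.62 = 7.85
Sum of off-diagonal covariances = 7.68
σ²_total = 7.85 + 2 × 7.68 = 23.21
α = (k/(k−1))·(1 − Σσ²ᵢ/σ²_total) = (6/5)·(1 − 7.85/23.21) = 0.794

coefficient alpha = 0.794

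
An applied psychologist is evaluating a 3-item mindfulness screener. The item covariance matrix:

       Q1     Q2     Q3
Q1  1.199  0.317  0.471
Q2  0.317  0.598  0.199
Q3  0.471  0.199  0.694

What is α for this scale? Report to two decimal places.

α = 0.66

sum of item variances = 1.199 + 0.598 + 0.694 = 2.491
Σ_{i<j} σ_ij = 0.987
total variance = 2.491 + 2 × 0.987 = 4.465
α = (k/(k−1))·(1 − sum of item variances/total variance) = (3/2)·(1 − 2.491/4.465) = 0.66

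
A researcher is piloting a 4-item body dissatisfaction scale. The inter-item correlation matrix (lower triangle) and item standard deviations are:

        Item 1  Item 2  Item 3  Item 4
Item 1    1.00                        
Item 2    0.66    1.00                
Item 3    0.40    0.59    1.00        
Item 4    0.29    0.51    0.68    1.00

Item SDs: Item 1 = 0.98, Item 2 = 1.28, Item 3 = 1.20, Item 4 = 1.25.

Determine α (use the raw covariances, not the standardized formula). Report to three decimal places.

α = 0.814

Σσ²ᵢ = 0.98² + 1.28² + 1.20² + 1.25² = 5.6013
Covariances σ_ij = r_ij · s_i · s_j:
  σ(Item 1,Item 2) = 0.66 × 0.98 × 1.28 = 0.8279
  σ(Item 1,Item 3) = 0.40 × 0.98 × 1.20 = 0.4704
  σ(Item 1,Item 4) = 0.29 × 0.98 × 1.25 = 0.3552
  σ(Item 2,Item 3) = 0.59 × 1.28 × 1.20 = 0.9062
  σ(Item 2,Item 4) = 0.51 × 1.28 × 1.25 = 0.8160
  σ(Item 3,Item 4) = 0.68 × 1.20 × 1.25 = 1.0200
σ²_T = Σσ²ᵢ + 2·Σσ_ij = 5.6013 + 2 × 4.3957 = 14.3927
α = (4/3)·(1 − 5.6013/14.3927) = 0.814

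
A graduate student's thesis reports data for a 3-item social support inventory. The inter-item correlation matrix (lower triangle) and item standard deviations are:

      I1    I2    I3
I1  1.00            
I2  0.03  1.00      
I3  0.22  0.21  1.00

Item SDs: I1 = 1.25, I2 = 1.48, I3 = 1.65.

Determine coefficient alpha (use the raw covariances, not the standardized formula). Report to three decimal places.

Σσ²ᵢ = 1.25² + 1.48² + 1.65² = 6.4754
Covariances σ_ij = r_ij · s_i · s_j:
  σ(I1,I2) = 0.03 × 1.25 × 1.48 = 0.0555
  σ(I1,I3) = 0.22 × 1.25 × 1.65 = 0.4537
  σ(I2,I3) = 0.21 × 1.48 × 1.65 = 0.5128
σ²_T = Σσ²ᵢ + 2·Σσ_ij = 6.4754 + 2 × 1.0220 = 8.5194
α = (3/2)·(1 − 6.4754/8.5194) = 0.360

α = 0.360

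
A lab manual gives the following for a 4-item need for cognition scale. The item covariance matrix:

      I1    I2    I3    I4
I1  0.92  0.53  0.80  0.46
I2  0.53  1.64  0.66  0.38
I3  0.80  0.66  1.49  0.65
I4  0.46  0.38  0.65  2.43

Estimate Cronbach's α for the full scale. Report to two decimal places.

α = 0.69

Σσ²ᵢ = 0.92 + 1.64 + 1.49 + 2.43 = 6.48
Sum of off-diagonal covariances = 3.48
σ²_T = 6.48 + 2 × 3.48 = 13.44
α = (k/(k−1))·(1 − Σσ²ᵢ/σ²_T) = (4/3)·(1 − 6.48/13.44) = 0.69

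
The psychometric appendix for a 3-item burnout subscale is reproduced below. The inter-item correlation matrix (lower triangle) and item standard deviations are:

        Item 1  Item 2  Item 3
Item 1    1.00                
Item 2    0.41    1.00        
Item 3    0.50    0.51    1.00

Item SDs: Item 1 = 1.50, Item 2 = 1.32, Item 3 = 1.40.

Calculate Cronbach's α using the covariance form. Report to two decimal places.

α = 0.73

Σσ²ᵢ = 1.50² + 1.32² + 1.40² = 5.9524
Covariances σ_ij = r_ij · s_i · s_j:
  σ(Item 1,Item 2) = 0.41 × 1.50 × 1.32 = 0.8118
  σ(Item 1,Item 3) = 0.50 × 1.50 × 1.40 = 1.0500
  σ(Item 2,Item 3) = 0.51 × 1.32 × 1.40 = 0.9425
σ²_T = Σσ²ᵢ + 2·Σσ_ij = 5.9524 + 2 × 2.8043 = 11.5610
α = (3/2)·(1 − 5.9524/11.5610) = 0.73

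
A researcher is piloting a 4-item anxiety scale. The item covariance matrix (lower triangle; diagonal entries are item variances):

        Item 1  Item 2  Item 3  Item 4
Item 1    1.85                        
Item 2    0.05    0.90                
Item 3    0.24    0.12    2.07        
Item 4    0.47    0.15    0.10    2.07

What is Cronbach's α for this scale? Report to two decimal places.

Cronbach's α = 0.33

Σσ²ᵢ = 1.85 + 0.90 + 2.07 + 2.07 = 6.89
Sum of the distinct covariances = 1.13
σ²_total = 6.89 + 2 × 1.13 = 9.15
α = (k/(k−1))·(1 − Σσ²ᵢ/σ²_total) = (4/3)·(1 − 6.89/9.15) = 0.33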